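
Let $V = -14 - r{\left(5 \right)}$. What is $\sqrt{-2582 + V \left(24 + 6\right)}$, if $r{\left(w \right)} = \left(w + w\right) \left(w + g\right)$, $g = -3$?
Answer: $i \sqrt{3602} \approx 60.017 i$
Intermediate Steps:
$r{\left(w \right)} = 2 w \left(-3 + w\right)$ ($r{\left(w \right)} = \left(w + w\right) \left(w - 3\right) = 2 w \left(-3 + w\right)$)
$V = -34$ ($V = -14 - 2 \cdot 5 \left(-3 + 5\right) = -14 - 2 \cdot 5 \cdot 2 = -14 - 20 = -34$)
$\sqrt{-2582 + V \left(24 + 6\right)} = \sqrt{-2582 - 34 \left(24 + 6\right)} = \sqrt{-2582 - 1020} = \sqrt{-3602} = i \sqrt{3602}$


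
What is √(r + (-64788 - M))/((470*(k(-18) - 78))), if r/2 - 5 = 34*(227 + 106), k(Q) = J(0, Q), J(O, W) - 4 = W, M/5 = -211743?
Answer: -√1016581/43240 ≈ -0.023318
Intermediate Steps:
M = -1058715 (M = 5*(-211743) = -1058715)
J(O, W) = 4 + W
k(Q) = 4 + Q
r = 22654 (r = 10 + 2*(34*(227 + 106)) = 10 + 2*(34*333) = 10 + 2*11322 = 10 + 22644 = 22654)
√(r + (-64788 - M))/((470*(k(-18) - 78))) = √(22654 + (-64788 - 1*(-1058715)))/((470*((4 - 18) - 78))) = √(22654 + (-64788 + 1058715))/((470*(-14 - 78))) = √(22654 + 993927)/((470*(-92))) = √1016581/(-43240) = √1016581*(-1/43240) = -√1016581/43240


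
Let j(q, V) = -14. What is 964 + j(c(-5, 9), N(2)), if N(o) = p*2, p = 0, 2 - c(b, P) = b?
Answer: 950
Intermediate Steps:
c(b, P) = 2 - b
N(o) = 0 (N(o) = 0*2 = 0)
964 + j(c(-5, 9), N(2)) = 964 - 14 = 950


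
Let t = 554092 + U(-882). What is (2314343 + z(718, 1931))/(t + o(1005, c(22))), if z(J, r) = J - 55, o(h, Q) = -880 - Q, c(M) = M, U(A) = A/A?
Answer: 2315006/553191 ≈ 4.1848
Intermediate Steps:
U(A) = 1
z(J, r) = -55 + J
t = 554093 (t = 554092 + 1 = 554093)
(2314343 + z(718, 1931))/(t + o(1005, c(22))) = (2314343 + (-55 + 718))/(554093 + (-880 - 1*22)) = (2314343 + 663)/(554093 + (-880 - 22)) = 2315006/(554093 - 902) = 2315006/553191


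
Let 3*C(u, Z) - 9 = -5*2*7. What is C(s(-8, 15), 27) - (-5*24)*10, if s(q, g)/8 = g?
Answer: 3539/3 ≈ 1179.7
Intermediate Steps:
s(q, g) = 8*g
C(u, Z) = -61/3 (C(u, Z) = 3 + (-5*2*7)/3 = 3 + (-10*7)/3 = 3 + (⅓)*(-70) = 3 - 70/3 = -61/3)
C(s(-8, 15), 27) - (-5*24)*10 = -61/3 - (-5*24)*10 = -61/3 - (-120)*10 = -61/3 - 1*(-1200) = -61/3 + 1200 = 3539/3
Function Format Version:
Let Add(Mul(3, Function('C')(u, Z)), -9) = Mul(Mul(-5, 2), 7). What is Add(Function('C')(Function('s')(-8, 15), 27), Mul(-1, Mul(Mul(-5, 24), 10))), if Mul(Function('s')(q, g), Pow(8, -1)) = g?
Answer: Rational(3539, 3) ≈ 1179.7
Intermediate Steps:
Function('s')(q, g) = Mul(8, g)
Function('C')(u, Z) = Rational(-61, 3) (Function('C')(u, Z) = Add(3, Mul(Rational(1, 3), Mul(Mul(-5, 2), 7))) = Add(3, Mul(Rational(1, 3), Mul(-10, 7))) = Add(3, Mul(Rational(1, 3), -70)) = Add(3, Rational(-70, 3)) = Rational(-61, 3))
Add(Function('C')(Function('s')(-8, 15), 27), Mul(-1, Mul(Mul(-5, 24), 10))) = Add(Rational(-61, 3), Mul(-1, Mul(Mul(-5, 24), 10))) = Add(Rational(-61, 3), Mul(-1, Mul(-120, 10))) = Add(Rational(-61, 3), Mul(-1, -1200)) = Add(Rational(-61, 3), 1200) = Rational(3539, 3)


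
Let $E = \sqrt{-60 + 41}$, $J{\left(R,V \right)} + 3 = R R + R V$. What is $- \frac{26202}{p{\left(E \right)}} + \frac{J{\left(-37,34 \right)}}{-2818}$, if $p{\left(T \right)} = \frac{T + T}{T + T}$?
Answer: $- \frac{36918672}{1409} \approx -26202.0$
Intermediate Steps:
$J{\left(R,V \right)} = -3 + R^{2} + R V$ ($J{\left(R,V \right)} = -3 + \left(R R + R V\right) = -3 + \left(R^{2} + R V\right) = -3 + R^{2} + R V$)
$E = i \sqrt{19}$ ($E = \sqrt{-19} = i \sqrt{19} \approx 4.3589 i$)
$p{\left(T \right)} = 1$ ($p{\left(T \right)} = \frac{2 T}{2 T} = 2 T \frac{1}{2 T} = 1$)
$- \frac{26202}{p{\left(E \right)}} + \frac{J{\left(-37,34 \right)}}{-2818} = - \frac{26202}{1} + \frac{-3 + \left(-37\right)^{2} - 1258}{-2818} = \left(-26202\right) 1 + \left(-3 + 1369 - 1258\right) \left(- \frac{1}{2818}\right) = -26202 + 108 \left(- \frac{1}{2818}\right) = -26202 - \frac{54}{1409} = - \frac{36918672}{1409}$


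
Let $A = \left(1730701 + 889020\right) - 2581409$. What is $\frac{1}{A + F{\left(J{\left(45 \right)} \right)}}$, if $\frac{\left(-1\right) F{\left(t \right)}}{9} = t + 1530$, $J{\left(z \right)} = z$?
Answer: $\frac{1}{24137} \approx 4.143 \cdot 10^{-5}$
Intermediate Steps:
$F{\left(t \right)} = -13770 - 9 t$ ($F{\left(t \right)} = - 9 \left(t + 1530\right) = - 9 \left(1530 + t\right) = -13770 - 9 t$)
$A = 38312$ ($A = 2619721 - 2581409 = 38312$)
$\frac{1}{A + F{\left(J{\left(45 \right)} \right)}} = \frac{1}{38312 - 14175} = \frac{1}{24137}$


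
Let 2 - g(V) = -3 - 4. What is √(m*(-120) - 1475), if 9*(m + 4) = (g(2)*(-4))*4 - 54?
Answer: √1645 ≈ 40.559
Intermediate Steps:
g(V) = 9 (g(V) = 2 - (-3 - 4) = 2 - 1*(-7) = 2 + 7 = 9)
m = -26 (m = -4 + ((9*(-4))*4 - 54)/9 = -4 + (-36*4 - 54)/9 = -4 + (-144 - 54)/9 = -4 + (⅑)*(-198) = -4 - 22 = -26)
√(m*(-120) - 1475) = √(-26*(-120) - 1475) = √(3120 - 1475) = √1645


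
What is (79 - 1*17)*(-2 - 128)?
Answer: -8060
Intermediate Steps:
(79 - 1*17)*(-2 - 128) = (79 - 17)*(-130) = 62*(-130) = -8060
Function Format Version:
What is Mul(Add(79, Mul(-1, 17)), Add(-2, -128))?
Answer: -8060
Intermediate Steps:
Mul(Add(79, Mul(-1, 17)), Add(-2, -128)) = Mul(Add(79, -17), -130) = Mul(62, -130) = -8060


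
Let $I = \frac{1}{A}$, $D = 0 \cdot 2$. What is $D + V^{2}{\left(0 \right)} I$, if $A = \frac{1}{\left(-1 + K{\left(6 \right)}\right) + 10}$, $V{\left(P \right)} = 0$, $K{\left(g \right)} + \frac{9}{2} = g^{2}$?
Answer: $0$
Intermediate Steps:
$K{\left(g \right)} = - \frac{9}{2} + g^{2}$
$A = \frac{2}{81}$ ($A = \frac{1}{\left(-1 - \left(\frac{9}{2} - 6^{2}\right)\right) + 10} = \frac{1}{\left(-1 + \left(- \frac{9}{2} + 36\right)\right) + 10} = \frac{1}{\left(-1 + \frac{63}{2}\right) + 10} = \frac{1}{\frac{61}{2} + 10} = \frac{1}{\frac{81}{2}} = \frac{2}{81} \approx 0.024691$)
$D = 0$
$I = \frac{81}{2}$ ($I = \frac{1}{\frac{2}{81}} = \frac{81}{2} \approx 40.5$)
$D + V^{2}{\left(0 \right)} I = 0 + 0^{2} \cdot \frac{81}{2} = 0 + 0 \cdot \frac{81}{2} = 0 + 0 = 0$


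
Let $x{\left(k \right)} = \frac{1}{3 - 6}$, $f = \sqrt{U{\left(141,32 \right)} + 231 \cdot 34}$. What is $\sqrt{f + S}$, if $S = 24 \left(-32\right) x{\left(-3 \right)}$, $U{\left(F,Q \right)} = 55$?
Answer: $\sqrt{256 + \sqrt{7909}} \approx 18.572$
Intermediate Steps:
$f = \sqrt{7909}$ ($f = \sqrt{55 + 231 \cdot 34} = \sqrt{55 + 7854} = \sqrt{7909} \approx 88.933$)
$x{\left(k \right)} = - \frac{1}{3}$ ($x{\left(k \right)} = \frac{1}{-3} = - \frac{1}{3}$)
$S = 256$ ($S = 24 \left(-32\right) \left(- \frac{1}{3}\right) = \left(-768\right) \left(- \frac{1}{3}\right) = 256$)
$\sqrt{f + S} = \sqrt{\sqrt{7909} + 256} = \sqrt{256 + \sqrt{7909}}$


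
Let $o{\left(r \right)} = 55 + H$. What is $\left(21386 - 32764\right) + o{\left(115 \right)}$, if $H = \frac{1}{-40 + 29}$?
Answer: $- \frac{124554}{11} \approx -11323.0$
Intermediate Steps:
$H = - \frac{1}{11}$ ($H = \frac{1}{-11} = - \frac{1}{11} \approx -0.090909$)
$o{\left(r \right)} = \frac{604}{11}$ ($o{\left(r \right)} = 55 - \frac{1}{11} = \frac{604}{11}$)
$\left(21386 - 32764\right) + o{\left(115 \right)} = \left(21386 - 32764\right) + \frac{604}{11} = -11378 + \frac{604}{11} = - \frac{124554}{11}$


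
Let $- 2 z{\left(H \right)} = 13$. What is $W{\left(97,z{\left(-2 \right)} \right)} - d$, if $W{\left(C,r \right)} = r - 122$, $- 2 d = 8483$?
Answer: $4113$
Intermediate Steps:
$d = - \frac{8483}{2}$ ($d = \left(- \frac{1}{2}\right) 8483 = - \frac{8483}{2} \approx -4241.5$)
$z{\left(H \right)} = - \frac{13}{2}$ ($z{\left(H \right)} = \left(- \frac{1}{2}\right) 13 = - \frac{13}{2}$)
$W{\left(C,r \right)} = -122 + r$
$W{\left(97,z{\left(-2 \right)} \right)} - d = \left(-122 - \frac{13}{2}\right) - - \frac{8483}{2} = - \frac{257}{2} + \frac{8483}{2} = 4113$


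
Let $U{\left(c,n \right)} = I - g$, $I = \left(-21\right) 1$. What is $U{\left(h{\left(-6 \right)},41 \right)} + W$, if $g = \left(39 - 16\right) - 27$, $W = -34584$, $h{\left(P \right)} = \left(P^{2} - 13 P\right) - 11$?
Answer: $-34601$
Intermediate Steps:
$h{\left(P \right)} = -11 + P^{2} - 13 P$
$g = -4$ ($g = 23 - 27 = -4$)
$I = -21$
$U{\left(c,n \right)} = -17$ ($U{\left(c,n \right)} = -21 - -4 = -21 + 4 = -17$)
$U{\left(h{\left(-6 \right)},41 \right)} + W = -17 - 34584 = -34601$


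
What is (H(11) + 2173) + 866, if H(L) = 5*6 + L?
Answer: 3080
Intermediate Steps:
H(L) = 30 + L
(H(11) + 2173) + 866 = ((30 + 11) + 2173) + 866 = (41 + 2173) + 866 = 2214 + 866 = 3080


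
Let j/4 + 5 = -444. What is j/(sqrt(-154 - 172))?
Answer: 898*I*sqrt(326)/163 ≈ 99.471*I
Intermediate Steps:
j = -1796 (j = -20 + 4*(-444) = -20 - 1776 = -1796)
j/(sqrt(-154 - 172)) = -1796/sqrt(-154 - 172) = -1796*(-I*sqrt(326)/326) = -(-898)*I*sqrt(326)/163 = 898*I*sqrt(326)/163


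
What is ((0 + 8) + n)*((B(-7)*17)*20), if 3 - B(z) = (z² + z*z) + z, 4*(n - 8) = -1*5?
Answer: -441320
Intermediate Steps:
n = 27/4 (n = 8 + (-1*5)/4 = 8 + (¼)*(-5) = 8 - 5/4 = 27/4 ≈ 6.7500)
B(z) = 3 - z - 2*z² (B(z) = 3 - ((z² + z*z) + z) = 3 - ((z² + z²) + z) = 3 - (2*z² + z) = 3 - (z + 2*z²) = 3 + (-z - 2*z²) = 3 - z - 2*z²)
((0 + 8) + n)*((B(-7)*17)*20) = ((0 + 8) + 27/4)*(((3 - 1*(-7) - 2*(-7)²)*17)*20) = (8 + 27/4)*(((3 + 7 - 2*49)*17)*20) = 59*(((3 + 7 - 98)*17)*20)/4 = 59*(-88*17*20)/4 = 59*(-1496*20)/4 = (59/4)*(-29920) = -441320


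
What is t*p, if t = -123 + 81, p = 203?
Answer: -8526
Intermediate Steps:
t = -42
t*p = -42*203 = -8526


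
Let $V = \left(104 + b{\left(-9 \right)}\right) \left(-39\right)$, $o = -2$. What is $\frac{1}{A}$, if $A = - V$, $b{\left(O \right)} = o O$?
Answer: $\frac{1}{4758} \approx 0.00021017$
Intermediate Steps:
$b{\left(O \right)} = - 2 O$
$V = -4758$ ($V = \left(104 - -18\right) \left(-39\right) = \left(104 + 18\right) \left(-39\right) = 122 \left(-39\right) = -4758$)
$A = 4758$ ($A = \left(-1\right) \left(-4758\right) = 4758$)
$\frac{1}{A} = \frac{1}{4758}$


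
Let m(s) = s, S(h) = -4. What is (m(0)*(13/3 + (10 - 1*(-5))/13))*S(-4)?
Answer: 0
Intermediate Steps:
(m(0)*(13/3 + (10 - 1*(-5))/13))*S(-4) = (0*(13/3 + (10 - 1*(-5))/13))*(-4) = (0*(13*(⅓) + (10 + 5)*(1/13)))*(-4) = (0*(13/3 + 15*(1/13)))*(-4) = (0*(13/3 + 15/13))*(-4) = (0*(214/39))*(-4) = 0*(-4) = 0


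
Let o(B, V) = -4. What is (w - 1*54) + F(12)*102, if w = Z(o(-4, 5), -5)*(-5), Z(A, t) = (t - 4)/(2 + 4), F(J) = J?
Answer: 2355/2 ≈ 1177.5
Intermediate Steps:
Z(A, t) = -⅔ + t/6 (Z(A, t) = (-4 + t)/6 = (-4 + t)*(⅙) = -⅔ + t/6)
w = 15/2 (w = (-⅔ + (⅙)*(-5))*(-5) = (-⅔ - ⅚)*(-5) = -3/2*(-5) = 15/2 ≈ 7.5000)
(w - 1*54) + F(12)*102 = (15/2 - 1*54) + 12*102 = (15/2 - 54) + 1224 = -93/2 + 1224 = 2355/2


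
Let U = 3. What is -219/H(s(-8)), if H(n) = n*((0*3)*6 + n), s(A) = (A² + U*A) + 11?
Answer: -73/867 ≈ -0.084198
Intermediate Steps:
s(A) = 11 + A² + 3*A (s(A) = (A² + 3*A) + 11 = 11 + A² + 3*A)
H(n) = n² (H(n) = n*(0*6 + n) = n*(0 + n) = n*n = n²)
-219/H(s(-8)) = -219/(11 + (-8)² + 3*(-8))² = -219/(11 + 64 - 24)² = -219/(51²) = -219/2601 = -219*1/2601 = -73/867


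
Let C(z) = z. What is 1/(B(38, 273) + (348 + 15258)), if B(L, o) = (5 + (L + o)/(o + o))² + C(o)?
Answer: 298116/4743031645 ≈ 6.2853e-5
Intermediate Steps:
B(L, o) = o + (5 + (L + o)/(2*o))² (B(L, o) = (5 + (L + o)/(o + o))² + o = (5 + (L + o)/((2*o)))² + o = (5 + (L + o)*(1/(2*o)))² + o = (5 + (L + o)/(2*o))² + o = o + (5 + (L + o)/(2*o))²)
1/(B(38, 273) + (348 + 15258)) = 1/((273 + (¼)*(38 + 11*273)²/273²) + (348 + 15258)) = 1/((273 + (¼)*(1/74529)*(38 + 3003)²) + 15606) = 1/((273 + (¼)*(1/74529)*3041²) + 15606) = 1/((273 + (¼)*(1/74529)*9247681) + 15606) = 1/((273 + 9247681/298116) + 15606) = 1/(90633349/298116 + 15606) = 1/(4743031645/298116) = 298116/4743031645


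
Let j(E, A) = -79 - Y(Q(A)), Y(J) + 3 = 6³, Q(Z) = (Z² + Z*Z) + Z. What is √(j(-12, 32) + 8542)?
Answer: 5*√330 ≈ 90.829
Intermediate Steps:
Q(Z) = Z + 2*Z² (Q(Z) = (Z² + Z²) + Z = 2*Z² + Z = Z + 2*Z²)
Y(J) = 213 (Y(J) = -3 + 6³ = -3 + 216 = 213)
j(E, A) = -292 (j(E, A) = -79 - 1*213 = -79 - 213 = -292)
√(j(-12, 32) + 8542) = √(-292 + 8542) = √8250 = 5*√330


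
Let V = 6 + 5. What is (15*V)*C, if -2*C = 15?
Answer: -2475/2 ≈ -1237.5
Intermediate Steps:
C = -15/2 (C = -1/2*15 = -15/2 ≈ -7.5000)
V = 11
(15*V)*C = (15*11)*(-15/2) = 165*(-15/2) = -2475/2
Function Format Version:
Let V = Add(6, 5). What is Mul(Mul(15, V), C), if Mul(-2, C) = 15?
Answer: Rational(-2475, 2) ≈ -1237.5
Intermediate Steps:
C = Rational(-15, 2) (C = Mul(Rational(-1, 2), 15) = Rational(-15, 2) ≈ -7.5000)
V = 11
Mul(Mul(15, V), C) = Mul(Mul(15, 11), Rational(-15, 2)) = Mul(165, Rational(-15, 2)) = Rational(-2475, 2)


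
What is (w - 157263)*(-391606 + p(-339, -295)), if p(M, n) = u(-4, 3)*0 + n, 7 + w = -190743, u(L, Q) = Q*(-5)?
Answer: 136386642713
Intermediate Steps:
u(L, Q) = -5*Q
w = -190750 (w = -7 - 190743 = -190750)
p(M, n) = n (p(M, n) = -5*3*0 + n = -15*0 + n = 0 + n = n)
(w - 157263)*(-391606 + p(-339, -295)) = (-190750 - 157263)*(-391606 - 295) = -348013*(-391901) = 136386642713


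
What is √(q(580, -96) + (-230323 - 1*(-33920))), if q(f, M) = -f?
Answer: 3*I*√21887 ≈ 443.83*I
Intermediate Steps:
√(q(580, -96) + (-230323 - 1*(-33920))) = √(-1*580 + (-230323 - 1*(-33920))) = √(-580 + (-230323 + 33920)) = √(-580 - 196403) = √(-196983) = 3*I*√21887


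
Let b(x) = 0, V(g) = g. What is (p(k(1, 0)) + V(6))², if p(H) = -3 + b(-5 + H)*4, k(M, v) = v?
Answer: 9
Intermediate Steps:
p(H) = -3 (p(H) = -3 + 0*4 = -3 + 0 = -3)
(p(k(1, 0)) + V(6))² = (-3 + 6)² = 3² = 9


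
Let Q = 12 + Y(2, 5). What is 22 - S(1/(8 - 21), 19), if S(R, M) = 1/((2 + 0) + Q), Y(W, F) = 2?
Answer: 351/16 ≈ 21.938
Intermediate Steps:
Q = 14 (Q = 12 + 2 = 14)
S(R, M) = 1/16 (S(R, M) = 1/((2 + 0) + 14) = 1/(2 + 14) = 1/16)
22 - S(1/(8 - 21), 19) = 22 - 1*1/16 = 22 - 1/16 = 351/16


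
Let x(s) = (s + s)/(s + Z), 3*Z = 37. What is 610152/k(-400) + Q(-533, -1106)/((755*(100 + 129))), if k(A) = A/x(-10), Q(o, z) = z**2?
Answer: 15832397158/1210265 ≈ 13082.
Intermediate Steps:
Z = 37/3 (Z = (1/3)*37 = 37/3 ≈ 12.333)
x(s) = 2*s/(37/3 + s) (x(s) = (s + s)/(s + 37/3) = (2*s)/(37/3 + s) = 2*s/(37/3 + s))
k(A) = -7*A/60 (k(A) = A/((6*(-10)/(37 + 3*(-10)))) = A/((6*(-10)/(37 - 30))) = A/((6*(-10)/7)) = A/((6*(-10)*(1/7))) = A/(-60/7) = A*(-7/60) = -7*A/60)
610152/k(-400) + Q(-533, -1106)/((755*(100 + 129))) = 610152/((-7/60*(-400))) + (-1106)**2/((755*(100 + 129))) = 610152/(140/3) + 1223236/((755*229)) = 610152*(3/140) + 1223236/172895 = 457614/35 + 1223236*(1/172895) = 457614/35 + 1223236/172895 = 15832397158/1210265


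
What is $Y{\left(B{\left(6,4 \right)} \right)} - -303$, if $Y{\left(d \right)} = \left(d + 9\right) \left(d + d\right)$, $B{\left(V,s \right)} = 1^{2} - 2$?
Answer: $287$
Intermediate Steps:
$B{\left(V,s \right)} = -1$ ($B{\left(V,s \right)} = 1 - 2 = -1$)
$Y{\left(d \right)} = 2 d \left(9 + d\right)$ ($Y{\left(d \right)} = \left(9 + d\right) 2 d = 2 d \left(9 + d\right)$)
$Y{\left(B{\left(6,4 \right)} \right)} - -303 = 2 \left(-1\right) \left(9 - 1\right) - -303 = 2 \left(-1\right) 8 + \left(-1577 + 1880\right) = -16 + 303 = 287$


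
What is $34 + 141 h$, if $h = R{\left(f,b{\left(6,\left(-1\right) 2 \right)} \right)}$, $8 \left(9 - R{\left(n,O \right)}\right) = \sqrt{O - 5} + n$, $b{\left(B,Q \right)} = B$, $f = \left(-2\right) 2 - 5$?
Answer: $1444$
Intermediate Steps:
$f = -9$ ($f = -4 - 5 = -9$)
$R{\left(n,O \right)} = 9 - \frac{n}{8} - \frac{\sqrt{-5 + O}}{8}$ ($R{\left(n,O \right)} = 9 - \frac{\sqrt{O - 5} + n}{8} = 9 - \frac{\sqrt{-5 + O} + n}{8} = 9 - \frac{n + \sqrt{-5 + O}}{8} = 9 - \left(\frac{n}{8} + \frac{\sqrt{-5 + O}}{8}\right) = 9 - \frac{n}{8} - \frac{\sqrt{-5 + O}}{8}$)
$h = 10$ ($h = 9 - - \frac{9}{8} - \frac{\sqrt{-5 + 6}}{8} = 9 + \frac{9}{8} - \frac{\sqrt{1}}{8} = 9 + \frac{9}{8} - \frac{1}{8} = 10$)
$34 + 141 h = 34 + 141 \cdot 10 = 34 + 1410 = 1444$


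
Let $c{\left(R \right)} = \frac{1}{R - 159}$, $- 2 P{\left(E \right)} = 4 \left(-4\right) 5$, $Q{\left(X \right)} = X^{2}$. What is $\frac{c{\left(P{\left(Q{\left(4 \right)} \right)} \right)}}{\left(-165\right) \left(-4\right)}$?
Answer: $- \frac{1}{78540} \approx -1.2732 \cdot 10^{-5}$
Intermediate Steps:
$P{\left(E \right)} = 40$ ($P{\left(E \right)} = - \frac{4 \left(-4\right) 5}{2} = - \frac{\left(-16\right) 5}{2} = \left(- \frac{1}{2}\right) \left(-80\right) = 40$)
$c{\left(R \right)} = \frac{1}{-159 + R}$
$\frac{c{\left(P{\left(Q{\left(4 \right)} \right)} \right)}}{\left(-165\right) \left(-4\right)} = \frac{1}{\left(-159 + 40\right) \left(\left(-165\right) \left(-4\right)\right)} = \frac{1}{\left(-119\right) 660} = \left(- \frac{1}{119}\right) \frac{1}{660} = - \frac{1}{78540}$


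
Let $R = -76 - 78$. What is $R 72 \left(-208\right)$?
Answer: $2306304$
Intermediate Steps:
$R = -154$
$R 72 \left(-208\right) = \left(-154\right) 72 \left(-208\right) = \left(-11088\right) \left(-208\right) = 2306304$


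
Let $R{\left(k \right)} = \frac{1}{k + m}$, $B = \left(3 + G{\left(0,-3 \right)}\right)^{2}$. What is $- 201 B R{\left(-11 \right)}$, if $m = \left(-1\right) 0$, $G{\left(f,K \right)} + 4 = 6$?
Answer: $\frac{5025}{11} \approx 456.82$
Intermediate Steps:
$G{\left(f,K \right)} = 2$ ($G{\left(f,K \right)} = -4 + 6 = 2$)
$m = 0$
$B = 25$ ($B = \left(3 + 2\right)^{2} = 5^{2} = 25$)
$R{\left(k \right)} = \frac{1}{k}$ ($R{\left(k \right)} = \frac{1}{k + 0} = \frac{1}{k}$)
$- 201 B R{\left(-11 \right)} = \frac{\left(-201\right) 25}{-11} = \left(-5025\right) \left(- \frac{1}{11}\right) = \frac{5025}{11}$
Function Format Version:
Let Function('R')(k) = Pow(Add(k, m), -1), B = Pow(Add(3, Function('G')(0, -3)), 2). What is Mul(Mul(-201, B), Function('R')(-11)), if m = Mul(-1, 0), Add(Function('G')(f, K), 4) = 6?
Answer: Rational(5025, 11) ≈ 456.82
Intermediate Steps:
Function('G')(f, K) = 2 (Function('G')(f, K) = Add(-4, 6) = 2)
m = 0
B = 25 (B = Pow(Add(3, 2), 2) = Pow(5, 2) = 25)
Function('R')(k) = Pow(k, -1) (Function('R')(k) = Pow(Add(k, 0), -1) = Pow(k, -1))
Mul(Mul(-201, B), Function('R')(-11)) = Mul(Mul(-201, 25), Pow(-11, -1)) = Mul(-5025, Rational(-1, 11)) = Rational(5025, 11)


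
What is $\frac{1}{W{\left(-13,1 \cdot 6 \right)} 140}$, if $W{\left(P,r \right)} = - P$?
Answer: $\frac{1}{1820} \approx 0.00054945$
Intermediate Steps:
$\frac{1}{W{\left(-13,1 \cdot 6 \right)} 140} = \frac{1}{\left(-1\right) \left(-13\right) 140} = \frac{1}{13 \cdot 140} = \frac{1}{1820}$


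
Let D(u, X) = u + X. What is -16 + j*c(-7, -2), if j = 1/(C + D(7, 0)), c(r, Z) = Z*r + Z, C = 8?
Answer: -76/5 ≈ -15.200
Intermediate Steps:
c(r, Z) = Z + Z*r
D(u, X) = X + u
j = 1/15 (j = 1/(8 + (0 + 7)) = 1/(8 + 7) = 1/15 ≈ 0.066667)
-16 + j*c(-7, -2) = -16 + (-2*(1 - 7))/15 = -16 + (-2*(-6))/15 = -16 + (1/15)*12 = -16 + ⅘ = -76/5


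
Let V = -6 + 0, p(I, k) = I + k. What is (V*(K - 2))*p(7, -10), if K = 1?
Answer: -18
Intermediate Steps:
V = -6
(V*(K - 2))*p(7, -10) = (-6*(1 - 2))*(7 - 10) = -6*(-1)*(-3) = 6*(-3) = -18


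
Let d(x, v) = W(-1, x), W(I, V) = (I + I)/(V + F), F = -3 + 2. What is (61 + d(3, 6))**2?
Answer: 3600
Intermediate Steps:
F = -1
W(I, V) = 2*I/(-1 + V) (W(I, V) = (I + I)/(V - 1) = (2*I)/(-1 + V) = 2*I/(-1 + V))
d(x, v) = -2/(-1 + x) (d(x, v) = 2*(-1)/(-1 + x) = -2/(-1 + x))
(61 + d(3, 6))**2 = (61 - 2/(-1 + 3))**2 = (61 - 2/2)**2 = (61 - 2*1/2)**2 = (61 - 1)**2 = 60**2 = 3600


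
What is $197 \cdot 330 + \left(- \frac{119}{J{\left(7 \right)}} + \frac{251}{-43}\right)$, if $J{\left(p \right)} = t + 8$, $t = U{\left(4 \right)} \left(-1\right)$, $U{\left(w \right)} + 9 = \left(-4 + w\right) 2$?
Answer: $\frac{2794878}{43} \approx 64997.0$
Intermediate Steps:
$U{\left(w \right)} = -17 + 2 w$ ($U{\left(w \right)} = -9 + \left(-4 + w\right) 2 = -9 + \left(-8 + 2 w\right) = -17 + 2 w$)
$t = 9$ ($t = \left(-17 + 2 \cdot 4\right) \left(-1\right) = \left(-17 + 8\right) \left(-1\right) = \left(-9\right) \left(-1\right) = 9$)
$J{\left(p \right)} = 17$ ($J{\left(p \right)} = 9 + 8 = 17$)
$197 \cdot 330 + \left(- \frac{119}{J{\left(7 \right)}} + \frac{251}{-43}\right) = 197 \cdot 330 + \left(- \frac{119}{17} + \frac{251}{-43}\right) = 65010 + \left(\left(-119\right) \frac{1}{17} + 251 \left(- \frac{1}{43}\right)\right) = 65010 - \frac{552}{43} = \frac{2794878}{43}$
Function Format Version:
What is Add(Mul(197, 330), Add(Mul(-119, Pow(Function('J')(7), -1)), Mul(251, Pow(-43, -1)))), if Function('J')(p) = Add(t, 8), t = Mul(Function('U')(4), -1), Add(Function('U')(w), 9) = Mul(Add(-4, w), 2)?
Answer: Rational(2794878, 43) ≈ 64997.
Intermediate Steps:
Function('U')(w) = Add(-17, Mul(2, w)) (Function('U')(w) = Add(-9, Mul(Add(-4, w), 2)) = Add(-9, Add(-8, Mul(2, w))) = Add(-17, Mul(2, w)))
t = 9 (t = Mul(Add(-17, Mul(2, 4)), -1) = Mul(Add(-17, 8), -1) = Mul(-9, -1) = 9)
Function('J')(p) = 17 (Function('J')(p) = Add(9, 8) = 17)
Add(Mul(197, 330), Add(Mul(-119, Pow(Function('J')(7), -1)), Mul(251, Pow(-43, -1)))) = Add(Mul(197, 330), Add(Mul(-119, Pow(17, -1)), Mul(251, Pow(-43, -1)))) = Add(65010, Add(Mul(-119, Rational(1, 17)), Mul(251, Rational(-1, 43)))) = Add(65010, Add(-7, Rational(-251, 43))) = Add(65010, Rational(-552, 43)) = Rational(2794878, 43)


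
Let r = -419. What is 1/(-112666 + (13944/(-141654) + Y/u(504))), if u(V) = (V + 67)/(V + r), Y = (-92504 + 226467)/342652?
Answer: -271717775284/30613365803577433 ≈ -8.8758e-6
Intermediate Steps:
Y = 133963/342652 (Y = 133963*(1/342652) = 133963/342652 ≈ 0.39096)
u(V) = (67 + V)/(-419 + V) (u(V) = (V + 67)/(V - 419) = (67 + V)/(-419 + V))
1/(-112666 + (13944/(-141654) + Y/u(504))) = 1/(-112666 + (13944/(-141654) + 133963/(342652*(((67 + 504)/(-419 + 504)))))) = 1/(-112666 + (13944*(-1/141654) + 133963/(342652*((571/85))))) = 1/(-112666 + (-2324/23609 + 133963/(342652*(((1/85)*571))))) = 1/(-112666 + (-2324/23609 + 133963/(342652*(571/85)))) = 1/(-112666 + (-2324/23609 + (133963/342652)*(85/571))) = 1/(-112666 + (-2324/23609 + 669815/11509076)) = 1/(-112666 - 10933430289/271717775284) = 1/(-30613365803577433/271717775284) = -271717775284/30613365803577433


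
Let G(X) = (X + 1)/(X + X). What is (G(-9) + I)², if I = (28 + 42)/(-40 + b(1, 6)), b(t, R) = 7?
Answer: 27556/9801 ≈ 2.8116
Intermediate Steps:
G(X) = (1 + X)/(2*X) (G(X) = (1 + X)/((2*X)) = (1 + X)*(1/(2*X)) = (1 + X)/(2*X))
I = -70/33 (I = (28 + 42)/(-40 + 7) = 70/(-33) = 70*(-1/33) = -70/33 ≈ -2.1212)
(G(-9) + I)² = ((½)*(1 - 9)/(-9) - 70/33)² = ((½)*(-⅑)*(-8) - 70/33)² = (4/9 - 70/33)² = (-166/99)² = 27556/9801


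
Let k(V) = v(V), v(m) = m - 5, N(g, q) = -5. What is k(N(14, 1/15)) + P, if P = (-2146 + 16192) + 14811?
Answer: 28847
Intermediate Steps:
P = 28857 (P = 14046 + 14811 = 28857)
v(m) = -5 + m
k(V) = -5 + V
k(N(14, 1/15)) + P = (-5 - 5) + 28857 = -10 + 28857 = 28847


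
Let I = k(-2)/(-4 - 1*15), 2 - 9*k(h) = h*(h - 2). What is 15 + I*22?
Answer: 899/57 ≈ 15.772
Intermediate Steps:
k(h) = 2/9 - h*(-2 + h)/9 (k(h) = 2/9 - h*(h - 2)/9 = 2/9 - h*(-2 + h)/9)
I = 2/57 (I = (2/9 - ⅑*(-2)² + (2/9)*(-2))/(-4 - 1*15) = (2/9 - ⅑*4 - 4/9)/(-4 - 15) = (2/9 - 4/9 - 4/9)/(-19) = -⅔*(-1/19) = 2/57 ≈ 0.035088)
15 + I*22 = 15 + (2/57)*22 = 15 + 44/57 = 899/57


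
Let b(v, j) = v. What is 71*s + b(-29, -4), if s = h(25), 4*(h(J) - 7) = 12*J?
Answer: 5793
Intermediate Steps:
h(J) = 7 + 3*J (h(J) = 7 + (12*J)/4 = 7 + 3*J)
s = 82 (s = 7 + 3*25 = 7 + 75 = 82)
71*s + b(-29, -4) = 71*82 - 29 = 5822 - 29 = 5793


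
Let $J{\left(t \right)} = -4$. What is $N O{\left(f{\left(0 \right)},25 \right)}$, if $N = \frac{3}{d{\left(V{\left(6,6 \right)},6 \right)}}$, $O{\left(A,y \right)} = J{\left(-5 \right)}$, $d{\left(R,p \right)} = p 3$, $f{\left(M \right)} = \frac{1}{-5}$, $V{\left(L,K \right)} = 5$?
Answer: $- \frac{2}{3} \approx -0.66667$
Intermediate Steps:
$f{\left(M \right)} = - \frac{1}{5}$
$d{\left(R,p \right)} = 3 p$
$O{\left(A,y \right)} = -4$
$N = \frac{1}{6}$ ($N = \frac{3}{3 \cdot 6} = \frac{3}{18} = 3 \cdot \frac{1}{18} = \frac{1}{6} \approx 0.16667$)
$N O{\left(f{\left(0 \right)},25 \right)} = \frac{1}{6} \left(-4\right) = - \frac{2}{3}$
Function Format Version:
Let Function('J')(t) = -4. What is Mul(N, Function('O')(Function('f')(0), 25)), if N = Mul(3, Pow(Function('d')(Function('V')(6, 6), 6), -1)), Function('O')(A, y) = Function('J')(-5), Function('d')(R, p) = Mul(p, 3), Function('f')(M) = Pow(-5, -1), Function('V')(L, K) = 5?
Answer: Rational(-2, 3) ≈ -0.66667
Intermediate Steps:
Function('f')(M) = Rational(-1, 5)
Function('d')(R, p) = Mul(3, p)
Function('O')(A, y) = -4
N = Rational(1, 6) (N = Mul(3, Pow(Mul(3, 6), -1)) = Mul(3, Pow(18, -1)) = Mul(3, Rational(1, 18)) = Rational(1, 6) ≈ 0.16667)
Mul(N, Function('O')(Function('f')(0), 25)) = Mul(Rational(1, 6), -4) = Rational(-2, 3)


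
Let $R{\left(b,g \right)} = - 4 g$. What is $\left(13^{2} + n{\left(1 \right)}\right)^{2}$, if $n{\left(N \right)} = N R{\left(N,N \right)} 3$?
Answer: $24649$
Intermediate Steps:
$n{\left(N \right)} = - 12 N^{2}$ ($n{\left(N \right)} = N \left(- 4 N\right) 3 = - 4 N^{2} \cdot 3 = - 12 N^{2}$)
$\left(13^{2} + n{\left(1 \right)}\right)^{2} = \left(13^{2} - 12 \cdot 1^{2}\right)^{2} = \left(169 - 12\right)^{2} = 157^{2} = 24649$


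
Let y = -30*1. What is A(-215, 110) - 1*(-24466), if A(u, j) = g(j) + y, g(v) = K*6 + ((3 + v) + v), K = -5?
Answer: 24629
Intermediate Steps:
g(v) = -27 + 2*v (g(v) = -5*6 + ((3 + v) + v) = -30 + (3 + 2*v) = -27 + 2*v)
y = -30
A(u, j) = -57 + 2*j (A(u, j) = (-27 + 2*j) - 30 = -57 + 2*j)
A(-215, 110) - 1*(-24466) = (-57 + 2*110) - 1*(-24466) = (-57 + 220) + 24466 = 163 + 24466 = 24629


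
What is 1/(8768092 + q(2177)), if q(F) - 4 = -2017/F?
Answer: 2177/19088142975 ≈ 1.1405e-7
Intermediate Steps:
q(F) = 4 - 2017/F
1/(8768092 + q(2177)) = 1/(8768092 + (4 - 2017/2177)) = 1/(8768092 + 6691/2177) = 1/(19088142975/2177) = 2177/19088142975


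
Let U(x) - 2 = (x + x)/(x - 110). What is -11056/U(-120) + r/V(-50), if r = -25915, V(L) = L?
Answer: -218007/70 ≈ -3114.4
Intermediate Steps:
U(x) = 2 + 2*x/(-110 + x) (U(x) = 2 + (x + x)/(x - 110) = 2 + (2*x)/(-110 + x) = 2 + 2*x/(-110 + x))
-11056/U(-120) + r/V(-50) = -11056*(-110 - 120)/(4*(-55 - 120)) - 25915/(-50) = -11056/(4*(-175)/(-230)) - 25915*(-1/50) = -11056/(4*(-1/230)*(-175)) + 5183/10 = -11056/70/23 + 5183/10 = -11056*23/70 + 5183/10 = -127144/35 + 5183/10 = -218007/70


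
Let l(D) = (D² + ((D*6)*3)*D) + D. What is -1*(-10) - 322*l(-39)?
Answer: -9292910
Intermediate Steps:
l(D) = D + 19*D² (l(D) = (D² + ((6*D)*3)*D) + D = (D² + (18*D)*D) + D = (D² + 18*D²) + D = 19*D² + D = D + 19*D²)
-1*(-10) - 322*l(-39) = -1*(-10) - (-12558)*(1 + 19*(-39)) = 10 - (-12558)*(1 - 741) = 10 - (-12558)*(-740) = 10 - 322*28860 = 10 - 9292920 = -9292910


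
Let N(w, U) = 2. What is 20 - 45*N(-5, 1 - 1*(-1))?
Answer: -70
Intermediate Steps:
20 - 45*N(-5, 1 - 1*(-1)) = 20 - 45*2 = 20 - 90 = -70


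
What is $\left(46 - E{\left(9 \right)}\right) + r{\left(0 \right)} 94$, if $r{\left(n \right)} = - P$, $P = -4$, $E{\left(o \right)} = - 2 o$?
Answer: $440$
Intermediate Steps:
$r{\left(n \right)} = 4$ ($r{\left(n \right)} = \left(-1\right) \left(-4\right) = 4$)
$\left(46 - E{\left(9 \right)}\right) + r{\left(0 \right)} 94 = \left(46 - \left(-2\right) 9\right) + 4 \cdot 94 = \left(46 - -18\right) + 376 = \left(46 + 18\right) + 376 = 64 + 376 = 440$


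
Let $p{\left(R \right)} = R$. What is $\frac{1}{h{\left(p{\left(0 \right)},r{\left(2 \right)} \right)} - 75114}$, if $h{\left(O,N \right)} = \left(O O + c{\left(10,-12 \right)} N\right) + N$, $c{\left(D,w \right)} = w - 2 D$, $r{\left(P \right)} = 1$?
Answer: $- \frac{1}{75145} \approx -1.3308 \cdot 10^{-5}$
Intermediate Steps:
$h{\left(O,N \right)} = O^{2} - 31 N$ ($h{\left(O,N \right)} = \left(O O + \left(-12 - 20\right) N\right) + N = \left(O^{2} + \left(-12 - 20\right) N\right) + N = \left(O^{2} - 32 N\right) + N = O^{2} - 31 N$)
$\frac{1}{h{\left(p{\left(0 \right)},r{\left(2 \right)} \right)} - 75114} = \frac{1}{\left(0^{2} - 31\right) - 75114} = \frac{1}{\left(0 - 31\right) - 75114} = \frac{1}{-31 - 75114} = \frac{1}{-75145} = - \frac{1}{75145}$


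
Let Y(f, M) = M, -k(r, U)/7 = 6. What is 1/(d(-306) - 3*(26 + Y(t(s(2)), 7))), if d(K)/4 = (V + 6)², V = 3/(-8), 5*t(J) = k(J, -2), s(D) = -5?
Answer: 16/441 ≈ 0.036281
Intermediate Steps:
k(r, U) = -42 (k(r, U) = -7*6 = -42)
t(J) = -42/5 (t(J) = (⅕)*(-42) = -42/5)
V = -3/8 (V = 3*(-⅛) = -3/8 ≈ -0.37500)
d(K) = 2025/16 (d(K) = 4*(-3/8 + 6)² = 4*(45/8)² = 4*(2025/64) = 2025/16)
1/(d(-306) - 3*(26 + Y(t(s(2)), 7))) = 1/(2025/16 - 3*(26 + 7)) = 1/(2025/16 - 3*33) = 1/(2025/16 - 99) = 1/(441/16) = 16/441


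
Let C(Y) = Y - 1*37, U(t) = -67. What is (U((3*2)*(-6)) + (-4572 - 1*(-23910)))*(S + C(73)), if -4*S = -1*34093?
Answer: 659781227/4 ≈ 1.6495e+8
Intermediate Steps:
C(Y) = -37 + Y (C(Y) = Y - 37 = -37 + Y)
S = 34093/4 (S = -(-1)*34093/4 = -¼*(-34093) = 34093/4 ≈ 8523.3)
(U((3*2)*(-6)) + (-4572 - 1*(-23910)))*(S + C(73)) = (-67 + (-4572 - 1*(-23910)))*(34093/4 + (-37 + 73)) = (-67 + (-4572 + 23910))*(34093/4 + 36) = (-67 + 19338)*(34237/4) = 19271*(34237/4) = 659781227/4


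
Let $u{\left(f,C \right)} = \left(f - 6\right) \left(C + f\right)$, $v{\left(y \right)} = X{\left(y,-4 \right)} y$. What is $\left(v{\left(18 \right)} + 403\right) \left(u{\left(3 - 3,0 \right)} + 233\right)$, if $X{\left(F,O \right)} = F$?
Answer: $169391$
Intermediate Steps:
$v{\left(y \right)} = y^{2}$ ($v{\left(y \right)} = y y = y^{2}$)
$u{\left(f,C \right)} = \left(-6 + f\right) \left(C + f\right)$
$\left(v{\left(18 \right)} + 403\right) \left(u{\left(3 - 3,0 \right)} + 233\right) = \left(18^{2} + 403\right) \left(\left(\left(3 - 3\right)^{2} - 0 - 6 \left(3 - 3\right) + 0 \left(3 - 3\right)\right) + 233\right) = \left(324 + 403\right) \left(\left(0^{2} + 0 - 0 + 0 \cdot 0\right) + 233\right) = 727 \left(\left(0 + 0 + 0 + 0\right) + 233\right) = 727 \left(0 + 233\right) = 727 \cdot 233 = 169391$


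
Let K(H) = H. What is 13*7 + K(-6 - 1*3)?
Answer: 82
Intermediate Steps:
13*7 + K(-6 - 1*3) = 13*7 + (-6 - 1*3) = 91 + (-6 - 3) = 91 - 9 = 82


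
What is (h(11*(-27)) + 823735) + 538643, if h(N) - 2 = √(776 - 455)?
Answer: 1362380 + √321 ≈ 1.3624e+6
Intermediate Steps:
h(N) = 2 + √321 (h(N) = 2 + √(776 - 455) = 2 + √321)
(h(11*(-27)) + 823735) + 538643 = ((2 + √321) + 823735) + 538643 = (823737 + √321) + 538643 = 1362380 + √321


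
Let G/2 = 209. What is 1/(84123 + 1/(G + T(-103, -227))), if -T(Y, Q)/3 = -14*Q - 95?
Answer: 8831/742890212 ≈ 1.1887e-5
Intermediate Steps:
T(Y, Q) = 285 + 42*Q (T(Y, Q) = -3*(-14*Q - 95) = -3*(-95 - 14*Q) = 285 + 42*Q)
G = 418 (G = 2*209 = 418)
1/(84123 + 1/(G + T(-103, -227))) = 1/(84123 + 1/(418 + (285 + 42*(-227)))) = 1/(84123 + 1/(418 + (285 - 9534))) = 1/(84123 + 1/(418 - 9249)) = 1/(84123 + 1/(-8831)) = 1/(84123 - 1/8831) = 1/(742890212/8831) = 8831/742890212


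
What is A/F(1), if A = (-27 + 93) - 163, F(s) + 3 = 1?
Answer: 97/2 ≈ 48.500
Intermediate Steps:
F(s) = -2 (F(s) = -3 + 1 = -2)
A = -97 (A = 66 - 163 = -97)
A/F(1) = -97/(-2) = -1/2*(-97) = 97/2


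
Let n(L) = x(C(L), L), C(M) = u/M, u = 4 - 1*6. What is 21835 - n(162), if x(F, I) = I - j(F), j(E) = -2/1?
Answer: 21671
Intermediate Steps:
j(E) = -2 (j(E) = -2*1 = -2)
u = -2 (u = 4 - 6 = -2)
C(M) = -2/M
x(F, I) = 2 + I (x(F, I) = I - 1*(-2) = I + 2 = 2 + I)
n(L) = 2 + L
21835 - n(162) = 21835 - (2 + 162) = 21835 - 1*164 = 21835 - 164 = 21671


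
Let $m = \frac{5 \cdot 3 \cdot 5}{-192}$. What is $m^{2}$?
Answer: $\frac{625}{4096} \approx 0.15259$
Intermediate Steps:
$m = - \frac{25}{64}$ ($m = 15 \cdot 5 \left(- \frac{1}{192}\right) = 75 \left(- \frac{1}{192}\right) = - \frac{25}{64} \approx -0.39063$)
$m^{2} = \left(- \frac{25}{64}\right)^{2} = \frac{625}{4096}$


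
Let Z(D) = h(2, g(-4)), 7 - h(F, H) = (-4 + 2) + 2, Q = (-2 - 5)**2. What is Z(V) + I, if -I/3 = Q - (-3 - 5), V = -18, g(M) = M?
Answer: -164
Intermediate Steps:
Q = 49 (Q = (-7)**2 = 49)
h(F, H) = 7 (h(F, H) = 7 - ((-4 + 2) + 2) = 7 - (-2 + 2) = 7 - 1*0 = 7 + 0 = 7)
Z(D) = 7
I = -171 (I = -3*(49 - (-3 - 5)) = -3*(49 - 1*(-8)) = -3*(49 + 8) = -3*57 = -171)
Z(V) + I = 7 - 171 = -164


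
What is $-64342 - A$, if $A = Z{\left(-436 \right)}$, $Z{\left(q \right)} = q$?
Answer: $-63906$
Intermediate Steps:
$A = -436$
$-64342 - A = -64342 - -436 = -64342 + 436 = -63906$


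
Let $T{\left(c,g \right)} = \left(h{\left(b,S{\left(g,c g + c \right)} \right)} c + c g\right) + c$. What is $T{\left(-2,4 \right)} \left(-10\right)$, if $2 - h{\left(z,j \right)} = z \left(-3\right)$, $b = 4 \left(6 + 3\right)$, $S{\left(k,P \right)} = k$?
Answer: $2300$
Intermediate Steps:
$b = 36$ ($b = 4 \cdot 9 = 36$)
$h{\left(z,j \right)} = 2 + 3 z$ ($h{\left(z,j \right)} = 2 - z \left(-3\right) = 2 - - 3 z = 2 + 3 z$)
$T{\left(c,g \right)} = 111 c + c g$ ($T{\left(c,g \right)} = \left(\left(2 + 3 \cdot 36\right) c + c g\right) + c = \left(\left(2 + 108\right) c + c g\right) + c = \left(110 c + c g\right) + c = 111 c + c g$)
$T{\left(-2,4 \right)} \left(-10\right) = - 2 \left(111 + 4\right) \left(-10\right) = \left(-2\right) 115 \left(-10\right) = \left(-230\right) \left(-10\right) = 2300$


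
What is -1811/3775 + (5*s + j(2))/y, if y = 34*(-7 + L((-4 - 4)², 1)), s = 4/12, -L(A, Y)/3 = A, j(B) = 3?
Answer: -18406264/38312475 ≈ -0.48042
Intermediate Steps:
L(A, Y) = -3*A
s = ⅓ (s = 4*(1/12) = ⅓ ≈ 0.33333)
y = -6766 (y = 34*(-7 - 3*(-4 - 4)²) = 34*(-7 - 3*(-8)²) = 34*(-7 - 3*64) = 34*(-7 - 192) = 34*(-199) = -6766)
-1811/3775 + (5*s + j(2))/y = -1811/3775 + (5*(⅓) + 3)/(-6766) = -1811*1/3775 + (5/3 + 3)*(-1/6766) = -1811/3775 + (14/3)*(-1/6766) = -1811/3775 - 7/10149 = -18406264/38312475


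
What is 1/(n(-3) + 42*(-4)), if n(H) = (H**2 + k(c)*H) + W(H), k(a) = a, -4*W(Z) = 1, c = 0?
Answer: -4/637 ≈ -0.0062794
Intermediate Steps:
W(Z) = -1/4 (W(Z) = -1/4*1 = -1/4)
n(H) = -1/4 + H**2 (n(H) = (H**2 + 0*H) - 1/4 = (H**2 + 0) - 1/4 = H**2 - 1/4 = -1/4 + H**2)
1/(n(-3) + 42*(-4)) = 1/((-1/4 + (-3)**2) + 42*(-4)) = 1/((-1/4 + 9) - 168) = 1/(35/4 - 168) = 1/(-637/4) = -4/637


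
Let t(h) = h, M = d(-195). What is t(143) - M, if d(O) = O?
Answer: 338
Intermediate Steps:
M = -195
t(143) - M = 143 - 1*(-195) = 143 + 195 = 338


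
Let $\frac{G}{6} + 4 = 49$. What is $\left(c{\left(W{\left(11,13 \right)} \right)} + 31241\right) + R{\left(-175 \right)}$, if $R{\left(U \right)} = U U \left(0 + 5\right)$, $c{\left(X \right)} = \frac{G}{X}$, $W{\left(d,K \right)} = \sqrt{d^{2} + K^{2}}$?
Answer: $184366 + \frac{27 \sqrt{290}}{29} \approx 1.8438 \cdot 10^{5}$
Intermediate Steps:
$G = 270$ ($G = -24 + 6 \cdot 49 = -24 + 294 = 270$)
$W{\left(d,K \right)} = \sqrt{K^{2} + d^{2}}$
$c{\left(X \right)} = \frac{270}{X}$
$R{\left(U \right)} = 5 U^{2}$ ($R{\left(U \right)} = U^{2} \cdot 5 = 5 U^{2}$)
$\left(c{\left(W{\left(11,13 \right)} \right)} + 31241\right) + R{\left(-175 \right)} = \left(\frac{270}{\sqrt{13^{2} + 11^{2}}} + 31241\right) + 5 \left(-175\right)^{2} = \left(\frac{270}{\sqrt{169 + 121}} + 31241\right) + 5 \cdot 30625 = \left(\frac{270}{\sqrt{290}} + 31241\right) + 153125 = \left(270 \frac{\sqrt{290}}{290} + 31241\right) + 153125 = \left(\frac{27 \sqrt{290}}{29} + 31241\right) + 153125 = \left(31241 + \frac{27 \sqrt{290}}{29}\right) + 153125 = 184366 + \frac{27 \sqrt{290}}{29}$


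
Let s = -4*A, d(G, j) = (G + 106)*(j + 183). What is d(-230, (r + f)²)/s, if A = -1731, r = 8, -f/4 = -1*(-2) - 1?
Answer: -6169/1731 ≈ -3.5638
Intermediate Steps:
f = -4 (f = -4*(-1*(-2) - 1) = -4*(2 - 1) = -4*1 = -4)
d(G, j) = (106 + G)*(183 + j)
s = 6924 (s = -4*(-1731) = 6924)
d(-230, (r + f)²)/s = (19398 + 106*(8 - 4)² + 183*(-230) - 230*(8 - 4)²)/6924 = (19398 + 106*4² - 42090 - 230*4²)*(1/6924) = (19398 + 106*16 - 42090 - 230*16)*(1/6924) = (19398 + 1696 - 42090 - 3680)*(1/6924) = -24676*1/6924 = -6169/1731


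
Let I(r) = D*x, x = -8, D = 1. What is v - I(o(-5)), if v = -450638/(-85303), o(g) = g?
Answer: 1133062/85303 ≈ 13.283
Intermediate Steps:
I(r) = -8 (I(r) = 1*(-8) = -8)
v = 450638/85303 (v = -450638*(-1/85303) = 450638/85303 ≈ 5.2828)
v - I(o(-5)) = 450638/85303 - 1*(-8) = 450638/85303 + 8 = 1133062/85303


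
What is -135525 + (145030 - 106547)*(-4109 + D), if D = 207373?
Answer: 7822072987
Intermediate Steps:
-135525 + (145030 - 106547)*(-4109 + D) = -135525 + (145030 - 106547)*(-4109 + 207373) = -135525 + 38483*203264 = -135525 + 7822208512 = 7822072987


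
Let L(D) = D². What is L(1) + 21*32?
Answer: 673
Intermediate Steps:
L(1) + 21*32 = 1² + 21*32 = 1 + 672 = 673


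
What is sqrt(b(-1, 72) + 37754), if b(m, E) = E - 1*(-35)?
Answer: sqrt(37861) ≈ 194.58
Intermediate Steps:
b(m, E) = 35 + E (b(m, E) = E + 35 = 35 + E)
sqrt(b(-1, 72) + 37754) = sqrt((35 + 72) + 37754) = sqrt(107 + 37754) = sqrt(37861)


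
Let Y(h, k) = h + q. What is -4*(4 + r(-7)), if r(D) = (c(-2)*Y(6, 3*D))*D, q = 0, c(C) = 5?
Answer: 824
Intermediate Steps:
Y(h, k) = h (Y(h, k) = h + 0 = h)
r(D) = 30*D (r(D) = (5*6)*D = 30*D)
-4*(4 + r(-7)) = -4*(4 + 30*(-7)) = -4*(4 - 210) = -4*(-206) = 824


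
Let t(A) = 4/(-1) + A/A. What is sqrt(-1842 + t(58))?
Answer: 3*I*sqrt(205) ≈ 42.953*I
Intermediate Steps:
t(A) = -3 (t(A) = 4*(-1) + 1 = -4 + 1 = -3)
sqrt(-1842 + t(58)) = sqrt(-1842 - 3) = sqrt(-1845) = 3*I*sqrt(205)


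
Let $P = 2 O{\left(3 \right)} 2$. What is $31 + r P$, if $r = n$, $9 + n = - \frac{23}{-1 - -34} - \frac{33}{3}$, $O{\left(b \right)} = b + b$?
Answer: $- \frac{5123}{11} \approx -465.73$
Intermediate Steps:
$O{\left(b \right)} = 2 b$
$P = 24$ ($P = 2 \cdot 2 \cdot 3 \cdot 2 = 2 \cdot 6 \cdot 2 = 12 \cdot 2 = 24$)
$n = - \frac{683}{33}$ ($n = -9 - \left(11 + \frac{23}{-1 - -34}\right) = -9 - \left(11 + \frac{23}{-1 + 34}\right) = -9 - \left(11 + \frac{23}{33}\right) = -9 - \frac{386}{33} = - \frac{683}{33} \approx -20.697$)
$r = - \frac{683}{33} \approx -20.697$
$31 + r P = 31 - \frac{5464}{11} = - \frac{5123}{11}$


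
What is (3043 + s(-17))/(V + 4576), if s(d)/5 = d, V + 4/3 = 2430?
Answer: 4437/10507 ≈ 0.42229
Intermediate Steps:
V = 7286/3 (V = -4/3 + 2430 = 7286/3 ≈ 2428.7)
s(d) = 5*d
(3043 + s(-17))/(V + 4576) = (3043 + 5*(-17))/(7286/3 + 4576) = (3043 - 85)/(21014/3) = 2958*(3/21014) = 4437/10507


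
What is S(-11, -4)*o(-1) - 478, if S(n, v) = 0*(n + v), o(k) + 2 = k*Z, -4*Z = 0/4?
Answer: -478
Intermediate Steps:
Z = 0 (Z = -0/4 = -¼*0 = 0)
o(k) = -2 (o(k) = -2 + k*0 = -2 + 0 = -2)
S(n, v) = 0
S(-11, -4)*o(-1) - 478 = 0*(-2) - 478 = 0 - 478 = -478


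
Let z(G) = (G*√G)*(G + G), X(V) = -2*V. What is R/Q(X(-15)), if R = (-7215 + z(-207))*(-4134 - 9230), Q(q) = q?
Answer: 3214042 - 572634036*I*√23/5 ≈ 3.214e+6 - 5.4925e+8*I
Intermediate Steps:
z(G) = 2*G^(5/2) (z(G) = G^(3/2)*(2*G) = 2*G^(5/2))
R = 96421260 - 3435804216*I*√23 (R = (-7215 + 2*(-207)^(5/2))*(-4134 - 9230) = (-7215 + 2*(128547*I*√23))*(-13364) = (-7215 + 257094*I*√23)*(-13364) = 96421260 - 3435804216*I*√23 ≈ 9.6421e+7 - 1.6478e+10*I)
R/Q(X(-15)) = (96421260 - 3435804216*I*√23)/((-2*(-15))) = (96421260 - 3435804216*I*√23)/30 = (96421260 - 3435804216*I*√23)*(1/30) = 3214042 - 572634036*I*√23/5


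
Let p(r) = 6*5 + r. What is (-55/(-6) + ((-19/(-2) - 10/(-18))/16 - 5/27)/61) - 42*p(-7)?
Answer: -50428561/52704 ≈ -956.83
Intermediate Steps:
p(r) = 30 + r
(-55/(-6) + ((-19/(-2) - 10/(-18))/16 - 5/27)/61) - 42*p(-7) = (-55/(-6) + ((-19/(-2) - 10/(-18))/16 - 5/27)/61) - 42*(30 - 7) = (-55*(-⅙) + ((-19*(-½) - 10*(-1/18))*(1/16) - 5*1/27)*(1/61)) - 42*23 = (55/6 + ((19/2 + 5/9)*(1/16) - 5/27)*(1/61)) - 966 = (55/6 + ((181/18)*(1/16) - 5/27)*(1/61)) - 966 = (55/6 + (181/288 - 5/27)*(1/61)) - 966 = (55/6 + (383/864)*(1/61)) - 966 = (55/6 + 383/52704) - 966 = 483503/52704 - 966 = -50428561/52704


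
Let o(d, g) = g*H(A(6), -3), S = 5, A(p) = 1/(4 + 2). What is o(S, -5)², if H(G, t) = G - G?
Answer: 0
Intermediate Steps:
A(p) = ⅙ (A(p) = 1/6 = ⅙)
H(G, t) = 0
o(d, g) = 0 (o(d, g) = g*0 = 0)
o(S, -5)² = 0² = 0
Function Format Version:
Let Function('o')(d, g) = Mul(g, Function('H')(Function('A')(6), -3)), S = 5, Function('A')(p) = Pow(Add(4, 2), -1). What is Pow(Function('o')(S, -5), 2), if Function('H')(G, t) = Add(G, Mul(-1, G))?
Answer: 0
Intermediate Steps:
Function('A')(p) = Rational(1, 6) (Function('A')(p) = Pow(6, -1) = Rational(1, 6))
Function('H')(G, t) = 0
Function('o')(d, g) = 0 (Function('o')(d, g) = Mul(g, 0) = 0)
Pow(Function('o')(S, -5), 2) = Pow(0, 2) = 0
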